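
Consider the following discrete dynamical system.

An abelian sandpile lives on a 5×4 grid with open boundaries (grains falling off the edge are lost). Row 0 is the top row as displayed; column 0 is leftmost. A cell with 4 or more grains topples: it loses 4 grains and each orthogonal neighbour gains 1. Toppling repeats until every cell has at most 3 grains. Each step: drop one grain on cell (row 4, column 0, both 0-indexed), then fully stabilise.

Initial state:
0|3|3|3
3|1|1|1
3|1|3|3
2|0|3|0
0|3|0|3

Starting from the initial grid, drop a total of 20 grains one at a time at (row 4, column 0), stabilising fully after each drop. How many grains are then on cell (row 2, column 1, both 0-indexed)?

[0] 0|3|3|3
3|1|1|1
3|1|3|3
2|0|3|0
0|3|0|3
[1] 0|3|3|3
3|1|1|1
3|1|3|3
2|0|3|0
1|3|0|3
[2] 0|3|3|3
3|1|1|1
3|1|3|3
2|0|3|0
2|3|0|3
[3] 0|3|3|3
3|1|1|1
3|1|3|3
2|0|3|0
3|3|0|3
[4] 0|3|3|3
3|1|1|1
3|1|3|3
3|1|3|0
1|0|1|3
[5] 0|3|3|3
3|1|1|1
3|1|3|3
3|1|3|0
2|0|1|3
[6] 0|3|3|3
3|1|1|1
3|1|3|3
3|1|3|0
3|0|1|3
[7] 1|3|3|3
0|2|1|1
1|2|3|3
1|2|3|0
1|1|1|3
[8] 1|3|3|3
0|2|1|1
1|2|3|3
1|2|3|0
2|1|1|3
[9] 1|3|3|3
0|2|1|1
1|2|3|3
1|2|3|0
3|1|1|3
[10] 1|3|3|3
0|2|1|1
1|2|3|3
2|2|3|0
0|2|1|3
[11] 1|3|3|3
0|2|1|1
1|2|3|3
2|2|3|0
1|2|1|3
[12] 1|3|3|3
0|2|1|1
1|2|3|3
2|2|3|0
2|2|1|3
[13] 1|3|3|3
0|2|1|1
1|2|3|3
2|2|3|0
3|2|1|3
[14] 1|3|3|3
0|2|1|1
1|2|3|3
3|2|3|0
0|3|1|3
[15] 1|3|3|3
0|2|1|1
1|2|3|3
3|2|3|0
1|3|1|3
[16] 1|3|3|3
0|2|1|1
1|2|3|3
3|2|3|0
2|3|1|3
[17] 1|3|3|3
0|2|1|1
1|2|3|3
3|2|3|0
3|3|1|3
[18] 1|3|3|3
0|3|2|2
3|0|2|0
1|2|1|2
2|1|3|3
[19] 1|3|3|3
0|3|2|2
3|0|2|0
1|2|1|2
3|1|3|3
[20] 1|3|3|3
0|3|2|2
3|0|2|0
2|2|1|2
0|2|3|3

0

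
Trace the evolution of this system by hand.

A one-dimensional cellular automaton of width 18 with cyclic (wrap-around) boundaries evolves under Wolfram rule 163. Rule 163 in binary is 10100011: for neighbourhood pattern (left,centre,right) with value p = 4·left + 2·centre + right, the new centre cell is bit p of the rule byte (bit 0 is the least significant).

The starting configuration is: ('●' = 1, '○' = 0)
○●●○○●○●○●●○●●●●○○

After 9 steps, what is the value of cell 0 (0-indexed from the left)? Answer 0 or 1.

1

0) ○●●○○●○●○●●○●●●●○○
1) ●○○○●○●○●○○●○●●○○●
2) ○○●●○●○●○○●○●○○○●○
3) ●●○○●○●○○●○●○○●●○○
4) ○○○●○●○○●○●○○●○○○●
5) ○●●○●○○●○●○○●○○●●○
6) ●○○●○○●○●○○●○○●○○○
7) ○○●○○●○●○○●○○●○○●●
8) ○●○○●○●○○●○○●○○●○○
9) ●○○●○●○○●○○●○○●○○●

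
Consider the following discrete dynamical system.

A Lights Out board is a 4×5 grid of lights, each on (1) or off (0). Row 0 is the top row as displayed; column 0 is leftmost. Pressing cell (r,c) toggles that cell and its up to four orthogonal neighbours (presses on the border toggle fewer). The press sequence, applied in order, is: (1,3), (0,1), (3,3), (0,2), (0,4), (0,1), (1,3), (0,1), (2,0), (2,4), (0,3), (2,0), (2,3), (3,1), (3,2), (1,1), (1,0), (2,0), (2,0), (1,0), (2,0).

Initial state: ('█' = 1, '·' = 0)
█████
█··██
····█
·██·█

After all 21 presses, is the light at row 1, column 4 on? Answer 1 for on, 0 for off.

k=0  █████
█··██
····█
·██·█
k=1  ███·█
█·█··
···██
·██·█
k=2  ····█
███··
···██
·██·█
k=3  ····█
███··
····█
·█·█·
k=4  ·████
██···
····█
·█·█·
k=5  ·██··
██··█
····█
·█·█·
k=6  █····
█···█
····█
·█·█·
k=7  █··█·
█·██·
···██
·█·█·
k=8  ·███·
████·
···██
·█·█·
k=9  ·███·
·███·
██·██
██·█·
k=10  ·███·
·████
██···
██·██
k=11  ·█··█
·██·█
██···
██·██
k=12  ·█··█
███·█
·····
·█·██
k=13  ·█··█
█████
··███
·█··█
k=14  ·█··█
█████
·████
█·█·█
k=15  ·█··█
█████
·█·██
██·██
k=16  ····█
···██
···██
██·██
k=17  █···█
██·██
█··██
██·██
k=18  █···█
·█·██
·█·██
·█·██
k=19  █···█
██·██
█··██
██·██
k=20  ····█
···██
···██
██·██
k=21  ····█
█··██
██·██
·█·██

1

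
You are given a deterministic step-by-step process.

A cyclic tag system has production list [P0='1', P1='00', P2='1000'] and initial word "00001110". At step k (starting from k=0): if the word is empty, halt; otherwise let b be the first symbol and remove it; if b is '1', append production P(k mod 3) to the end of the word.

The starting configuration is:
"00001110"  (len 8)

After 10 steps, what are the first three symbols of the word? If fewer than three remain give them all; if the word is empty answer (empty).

100

gen 0: "00001110"  (len 8)
gen 1: "0001110"  (len 7)
gen 2: "001110"  (len 6)
gen 3: "01110"  (len 5)
gen 4: "1110"  (len 4)
gen 5: "11000"  (len 5)
gen 6: "10001000"  (len 8)
gen 7: "00010001"  (len 8)
gen 8: "0010001"  (len 7)
gen 9: "010001"  (len 6)
gen 10: "10001"  (len 5)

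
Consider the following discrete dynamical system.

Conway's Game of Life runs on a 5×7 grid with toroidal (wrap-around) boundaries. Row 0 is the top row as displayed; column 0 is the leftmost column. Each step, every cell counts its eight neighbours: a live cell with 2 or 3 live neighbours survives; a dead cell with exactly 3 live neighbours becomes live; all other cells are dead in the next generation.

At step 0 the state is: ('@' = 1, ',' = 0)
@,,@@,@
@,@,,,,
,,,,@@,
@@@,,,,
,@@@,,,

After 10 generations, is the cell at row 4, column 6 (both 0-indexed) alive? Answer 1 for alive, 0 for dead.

0

0) @,,@@,@
@,@,,,,
,,,,@@,
@@@,,,,
,@@@,,,
1) @,,,@,@
@@,,,,,
@,@@,,@
@,,,@,,
,,,,@,@
2) ,@,,,,@
,,@@,@,
,,@@,,@
@@,,@,,
,,,@@,@
3) @,,,,,@
@@,@@@@
@,,,,@@
@@,,@,@
,@@@@,@
4) ,,,,,,,
,@,,@,,
,,@@,,,
,,,,@,,
,,@@@,,
5) ,,@,@,,
,,@@,,,
,,@@@,,
,,,,@,,
,,,@@,,
6) ,,@,@,,
,@,,,,,
,,@,@,,
,,@,,@,
,,,,@@,
7) ,,,@@@,
,@@,,,,
,@@@,,,
,,,,,@,
,,,,@@,
8) ,,@@,@,
,@,,,,,
,@,@,,,
,,@@,@,
,,,@,,@
9) ,,@@@,,
,@,@@,,
,@,@@,,
,,,@,,,
,,,,,@@
10) ,,@,,,,
,@,,,@,
,,,,,,,
,,@@,@,
,,@,,@,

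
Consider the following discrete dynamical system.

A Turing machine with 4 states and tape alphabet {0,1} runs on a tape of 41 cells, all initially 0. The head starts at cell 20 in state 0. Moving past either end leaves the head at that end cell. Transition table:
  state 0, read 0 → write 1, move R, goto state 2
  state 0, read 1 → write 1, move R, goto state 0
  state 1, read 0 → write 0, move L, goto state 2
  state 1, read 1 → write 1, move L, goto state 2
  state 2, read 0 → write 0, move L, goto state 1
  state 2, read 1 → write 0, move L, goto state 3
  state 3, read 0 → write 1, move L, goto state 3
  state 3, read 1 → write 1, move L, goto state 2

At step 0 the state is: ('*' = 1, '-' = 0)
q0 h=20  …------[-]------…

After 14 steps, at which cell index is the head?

[0] q0 h=20  …------[-]------…
[1] q2 h=21  …-----*[-]------…
[2] q1 h=20  …------[*]------…
[3] q2 h=19  …------[-]*-----…
[4] q1 h=18  …------[-]-*----…
[5] q2 h=17  …------[-]--*---…
[6] q1 h=16  …------[-]---*--…
[7] q2 h=15  …------[-]----*-…
[8] q1 h=14  …------[-]-----*…
[9] q2 h=13  …------[-]------…
[10] q1 h=12  …------[-]------…
[11] q2 h=11  …------[-]------…
[12] q1 h=10  …------[-]------…
[13] q2 h= 9  …------[-]------…
[14] q1 h= 8  …------[-]------…

8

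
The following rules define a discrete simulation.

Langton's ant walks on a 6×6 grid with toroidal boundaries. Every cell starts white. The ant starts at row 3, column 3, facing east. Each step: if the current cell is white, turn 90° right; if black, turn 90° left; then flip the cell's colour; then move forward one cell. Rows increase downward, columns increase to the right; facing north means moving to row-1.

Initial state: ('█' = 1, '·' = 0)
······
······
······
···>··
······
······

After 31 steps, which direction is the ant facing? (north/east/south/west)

north

k=0  ······
······
······
···>··
······
······
k=1  ······
······
······
···█··
···v··
······
k=2  ······
······
······
···█··
··<█··
······
k=3  ······
······
······
··^█··
··██··
······
k=4  ······
······
······
··█>··
··██··
······
k=5  ······
······
···^··
··█···
··██··
······
k=6  ······
······
···█>·
··█···
··██··
······
k=7  ······
······
···██·
··█·v·
··██··
······
k=8  ······
······
···██·
··█<█·
··██··
······
k=9  ······
······
···^█·
··███·
··██··
······
k=10  ······
······
··<·█·
··███·
··██··
······
k=11  ······
··^···
··█·█·
··███·
··██··
······
k=12  ······
··█>··
··█·█·
··███·
··██··
······
k=13  ······
··██··
··█v█·
··███·
··██··
······
k=14  ······
··██··
··<██·
··███·
··██··
······
k=15  ······
··██··
···██·
··v██·
··██··
······
k=16  ······
··██··
···██·
···>█·
··██··
······
k=17  ······
··██··
···^█·
····█·
··██··
······
k=18  ······
··██··
··<·█·
····█·
··██··
······
k=19  ······
··^█··
··█·█·
····█·
··██··
······
k=20  ······
·<·█··
··█·█·
····█·
··██··
······
k=21  ·^····
·█·█··
··█·█·
····█·
··██··
······
k=22  ·█>···
·█·█··
··█·█·
····█·
··██··
······
k=23  ·██···
·█v█··
··█·█·
····█·
··██··
······
k=24  ·██···
·<██··
··█·█·
····█·
··██··
······
k=25  ·██···
··██··
·v█·█·
····█·
··██··
······
k=26  ·██···
··██··
<██·█·
····█·
··██··
······
k=27  ·██···
^·██··
███·█·
····█·
··██··
······
k=28  ·██···
█>██··
███·█·
····█·
··██··
······
k=29  ·██···
████··
█v█·█·
····█·
··██··
······
k=30  ·██···
████··
█·>·█·
····█·
··██··
······
k=31  ·██···
██^█··
█···█·
····█·
··██··
······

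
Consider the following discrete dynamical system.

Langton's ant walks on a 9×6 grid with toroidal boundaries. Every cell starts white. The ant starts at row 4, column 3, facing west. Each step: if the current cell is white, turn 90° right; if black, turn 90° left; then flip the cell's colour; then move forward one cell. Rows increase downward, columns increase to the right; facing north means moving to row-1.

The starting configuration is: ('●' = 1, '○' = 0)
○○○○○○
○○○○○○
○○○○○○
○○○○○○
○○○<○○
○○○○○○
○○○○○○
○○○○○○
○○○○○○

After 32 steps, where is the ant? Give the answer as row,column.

t=0: ○○○○○○
○○○○○○
○○○○○○
○○○○○○
○○○<○○
○○○○○○
○○○○○○
○○○○○○
○○○○○○
t=1: ○○○○○○
○○○○○○
○○○○○○
○○○^○○
○○○●○○
○○○○○○
○○○○○○
○○○○○○
○○○○○○
t=2: ○○○○○○
○○○○○○
○○○○○○
○○○●>○
○○○●○○
○○○○○○
○○○○○○
○○○○○○
○○○○○○
t=3: ○○○○○○
○○○○○○
○○○○○○
○○○●●○
○○○●v○
○○○○○○
○○○○○○
○○○○○○
○○○○○○
t=4: ○○○○○○
○○○○○○
○○○○○○
○○○●●○
○○○<●○
○○○○○○
○○○○○○
○○○○○○
○○○○○○
t=5: ○○○○○○
○○○○○○
○○○○○○
○○○●●○
○○○○●○
○○○v○○
○○○○○○
○○○○○○
○○○○○○
t=6: ○○○○○○
○○○○○○
○○○○○○
○○○●●○
○○○○●○
○○<●○○
○○○○○○
○○○○○○
○○○○○○
t=7: ○○○○○○
○○○○○○
○○○○○○
○○○●●○
○○^○●○
○○●●○○
○○○○○○
○○○○○○
○○○○○○
t=8: ○○○○○○
○○○○○○
○○○○○○
○○○●●○
○○●>●○
○○●●○○
○○○○○○
○○○○○○
○○○○○○
t=9: ○○○○○○
○○○○○○
○○○○○○
○○○●●○
○○●●●○
○○●v○○
○○○○○○
○○○○○○
○○○○○○
t=10: ○○○○○○
○○○○○○
○○○○○○
○○○●●○
○○●●●○
○○●○>○
○○○○○○
○○○○○○
○○○○○○
t=11: ○○○○○○
○○○○○○
○○○○○○
○○○●●○
○○●●●○
○○●○●○
○○○○v○
○○○○○○
○○○○○○
t=12: ○○○○○○
○○○○○○
○○○○○○
○○○●●○
○○●●●○
○○●○●○
○○○<●○
○○○○○○
○○○○○○
t=13: ○○○○○○
○○○○○○
○○○○○○
○○○●●○
○○●●●○
○○●^●○
○○○●●○
○○○○○○
○○○○○○
t=14: ○○○○○○
○○○○○○
○○○○○○
○○○●●○
○○●●●○
○○●●>○
○○○●●○
○○○○○○
○○○○○○
t=15: ○○○○○○
○○○○○○
○○○○○○
○○○●●○
○○●●^○
○○●●○○
○○○●●○
○○○○○○
○○○○○○
t=16: ○○○○○○
○○○○○○
○○○○○○
○○○●●○
○○●<○○
○○●●○○
○○○●●○
○○○○○○
○○○○○○
t=17: ○○○○○○
○○○○○○
○○○○○○
○○○●●○
○○●○○○
○○●v○○
○○○●●○
○○○○○○
○○○○○○
t=18: ○○○○○○
○○○○○○
○○○○○○
○○○●●○
○○●○○○
○○●○>○
○○○●●○
○○○○○○
○○○○○○
t=19: ○○○○○○
○○○○○○
○○○○○○
○○○●●○
○○●○○○
○○●○●○
○○○●v○
○○○○○○
○○○○○○
t=20: ○○○○○○
○○○○○○
○○○○○○
○○○●●○
○○●○○○
○○●○●○
○○○●○>
○○○○○○
○○○○○○
t=21: ○○○○○○
○○○○○○
○○○○○○
○○○●●○
○○●○○○
○○●○●○
○○○●○●
○○○○○v
○○○○○○
t=22: ○○○○○○
○○○○○○
○○○○○○
○○○●●○
○○●○○○
○○●○●○
○○○●○●
○○○○<●
○○○○○○
t=23: ○○○○○○
○○○○○○
○○○○○○
○○○●●○
○○●○○○
○○●○●○
○○○●^●
○○○○●●
○○○○○○
t=24: ○○○○○○
○○○○○○
○○○○○○
○○○●●○
○○●○○○
○○●○●○
○○○●●>
○○○○●●
○○○○○○
t=25: ○○○○○○
○○○○○○
○○○○○○
○○○●●○
○○●○○○
○○●○●^
○○○●●○
○○○○●●
○○○○○○
t=26: ○○○○○○
○○○○○○
○○○○○○
○○○●●○
○○●○○○
>○●○●●
○○○●●○
○○○○●●
○○○○○○
t=27: ○○○○○○
○○○○○○
○○○○○○
○○○●●○
○○●○○○
●○●○●●
v○○●●○
○○○○●●
○○○○○○
t=28: ○○○○○○
○○○○○○
○○○○○○
○○○●●○
○○●○○○
●○●○●●
●○○●●<
○○○○●●
○○○○○○
t=29: ○○○○○○
○○○○○○
○○○○○○
○○○●●○
○○●○○○
●○●○●^
●○○●●●
○○○○●●
○○○○○○
t=30: ○○○○○○
○○○○○○
○○○○○○
○○○●●○
○○●○○○
●○●○<○
●○○●●●
○○○○●●
○○○○○○
t=31: ○○○○○○
○○○○○○
○○○○○○
○○○●●○
○○●○○○
●○●○○○
●○○●v●
○○○○●●
○○○○○○
t=32: ○○○○○○
○○○○○○
○○○○○○
○○○●●○
○○●○○○
●○●○○○
●○○●○>
○○○○●●
○○○○○○

6,5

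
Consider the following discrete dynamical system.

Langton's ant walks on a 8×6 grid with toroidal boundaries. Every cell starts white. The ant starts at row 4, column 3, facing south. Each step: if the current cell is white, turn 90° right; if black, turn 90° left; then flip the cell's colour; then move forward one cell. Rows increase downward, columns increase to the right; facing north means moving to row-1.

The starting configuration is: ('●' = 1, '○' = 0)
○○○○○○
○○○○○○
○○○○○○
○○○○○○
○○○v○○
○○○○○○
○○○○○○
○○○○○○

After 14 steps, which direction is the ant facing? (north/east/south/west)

k=0  ○○○○○○
○○○○○○
○○○○○○
○○○○○○
○○○v○○
○○○○○○
○○○○○○
○○○○○○
k=1  ○○○○○○
○○○○○○
○○○○○○
○○○○○○
○○<●○○
○○○○○○
○○○○○○
○○○○○○
k=2  ○○○○○○
○○○○○○
○○○○○○
○○^○○○
○○●●○○
○○○○○○
○○○○○○
○○○○○○
k=3  ○○○○○○
○○○○○○
○○○○○○
○○●>○○
○○●●○○
○○○○○○
○○○○○○
○○○○○○
k=4  ○○○○○○
○○○○○○
○○○○○○
○○●●○○
○○●v○○
○○○○○○
○○○○○○
○○○○○○
k=5  ○○○○○○
○○○○○○
○○○○○○
○○●●○○
○○●○>○
○○○○○○
○○○○○○
○○○○○○
k=6  ○○○○○○
○○○○○○
○○○○○○
○○●●○○
○○●○●○
○○○○v○
○○○○○○
○○○○○○
k=7  ○○○○○○
○○○○○○
○○○○○○
○○●●○○
○○●○●○
○○○<●○
○○○○○○
○○○○○○
k=8  ○○○○○○
○○○○○○
○○○○○○
○○●●○○
○○●^●○
○○○●●○
○○○○○○
○○○○○○
k=9  ○○○○○○
○○○○○○
○○○○○○
○○●●○○
○○●●>○
○○○●●○
○○○○○○
○○○○○○
k=10  ○○○○○○
○○○○○○
○○○○○○
○○●●^○
○○●●○○
○○○●●○
○○○○○○
○○○○○○
k=11  ○○○○○○
○○○○○○
○○○○○○
○○●●●>
○○●●○○
○○○●●○
○○○○○○
○○○○○○
k=12  ○○○○○○
○○○○○○
○○○○○○
○○●●●●
○○●●○v
○○○●●○
○○○○○○
○○○○○○
k=13  ○○○○○○
○○○○○○
○○○○○○
○○●●●●
○○●●<●
○○○●●○
○○○○○○
○○○○○○
k=14  ○○○○○○
○○○○○○
○○○○○○
○○●●^●
○○●●●●
○○○●●○
○○○○○○
○○○○○○

north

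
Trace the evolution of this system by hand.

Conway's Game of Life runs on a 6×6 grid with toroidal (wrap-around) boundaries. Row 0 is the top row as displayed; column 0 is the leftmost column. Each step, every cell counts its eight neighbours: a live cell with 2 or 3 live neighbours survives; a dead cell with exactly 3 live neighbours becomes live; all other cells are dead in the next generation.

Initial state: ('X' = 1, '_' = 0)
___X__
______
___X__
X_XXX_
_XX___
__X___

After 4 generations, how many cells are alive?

5

gen 0: ___X__
______
___X__
X_XXX_
_XX___
__X___
gen 1: ______
______
__XXX_
____X_
______
_XXX__
gen 2: __X___
___X__
___XX_
____X_
__XX__
__X___
gen 3: __XX__
__XXX_
___XX_
__X_X_
__XX__
_XX___
gen 4: ____X_
______
_____X
__X_X_
______
_X____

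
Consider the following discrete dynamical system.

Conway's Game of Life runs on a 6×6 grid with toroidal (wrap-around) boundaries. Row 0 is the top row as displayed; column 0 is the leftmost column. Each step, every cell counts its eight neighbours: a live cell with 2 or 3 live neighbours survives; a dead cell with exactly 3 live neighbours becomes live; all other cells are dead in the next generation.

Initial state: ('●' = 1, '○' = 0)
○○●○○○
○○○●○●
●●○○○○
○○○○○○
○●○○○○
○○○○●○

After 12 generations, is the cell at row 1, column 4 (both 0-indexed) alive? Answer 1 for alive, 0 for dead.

1

step 0: ○○●○○○
○○○●○●
●●○○○○
○○○○○○
○●○○○○
○○○○●○
step 1: ○○○●●○
●●●○○○
●○○○○○
●●○○○○
○○○○○○
○○○○○○
step 2: ○●●●○○
●●●●○●
○○●○○●
●●○○○○
○○○○○○
○○○○○○
step 3: ○○○●●○
○○○○○●
○○○●●●
●●○○○○
○○○○○○
○○●○○○
step 4: ○○○●●○
○○○○○●
○○○○●●
●○○○●●
○●○○○○
○○○●○○
step 5: ○○○●●○
○○○●○●
○○○○○○
●○○○●○
●○○○●●
○○●●●○
step 6: ○○○○○●
○○○●○○
○○○○●●
●○○○●○
●●○○○○
○○●○○○
step 7: ○○○○○○
○○○○○●
○○○●●●
●●○○●○
●●○○○●
●●○○○○
step 8: ●○○○○○
○○○○○●
○○○●○○
○●●●○○
○○●○○○
○●○○○●
step 9: ●○○○○●
○○○○○○
○○○●●○
○●○●○○
●○○●○○
●●○○○○
step 10: ●●○○○●
○○○○●●
○○●●●○
○○○●○○
●○○○○○
○●○○○○
step 11: ○●○○●●
○●●○○○
○○●○○●
○○●●●○
○○○○○○
○●○○○●
step 12: ○●○○●●
○●●●●●
○○○○●○
○○●●●○
○○●●●○
○○○○●●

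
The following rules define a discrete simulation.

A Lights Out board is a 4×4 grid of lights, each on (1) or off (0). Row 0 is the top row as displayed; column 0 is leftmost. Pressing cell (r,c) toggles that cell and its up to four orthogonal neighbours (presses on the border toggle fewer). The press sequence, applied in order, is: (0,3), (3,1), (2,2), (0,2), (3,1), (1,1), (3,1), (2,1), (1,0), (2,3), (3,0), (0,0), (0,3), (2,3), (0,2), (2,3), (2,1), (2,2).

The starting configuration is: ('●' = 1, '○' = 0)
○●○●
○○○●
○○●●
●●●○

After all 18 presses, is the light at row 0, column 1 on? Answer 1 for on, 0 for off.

0) ○●○●
○○○●
○○●●
●●●○
1) ○●●○
○○○○
○○●●
●●●○
2) ○●●○
○○○○
○●●●
○○○○
3) ○●●○
○○●○
○○○○
○○●○
4) ○○○●
○○○○
○○○○
○○●○
5) ○○○●
○○○○
○●○○
●●○○
6) ○●○●
●●●○
○○○○
●●○○
7) ○●○●
●●●○
○●○○
○○●○
8) ○●○●
●○●○
●○●○
○●●○
9) ●●○●
○●●○
○○●○
○●●○
10) ●●○●
○●●●
○○○●
○●●●
11) ●●○●
○●●●
●○○●
●○●●
12) ○○○●
●●●●
●○○●
●○●●
13) ○○●○
●●●○
●○○●
●○●●
14) ○○●○
●●●●
●○●○
●○●○
15) ○●○●
●●○●
●○●○
●○●○
16) ○●○●
●●○○
●○○●
●○●●
17) ○●○●
●○○○
○●●●
●●●●
18) ○●○●
●○●○
○○○○
●●○●

1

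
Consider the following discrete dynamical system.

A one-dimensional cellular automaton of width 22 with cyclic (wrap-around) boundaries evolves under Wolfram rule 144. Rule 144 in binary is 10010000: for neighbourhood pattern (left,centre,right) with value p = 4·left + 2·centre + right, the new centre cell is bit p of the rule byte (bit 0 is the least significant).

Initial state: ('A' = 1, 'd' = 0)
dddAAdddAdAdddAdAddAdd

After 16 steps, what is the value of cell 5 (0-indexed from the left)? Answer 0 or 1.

0

[0] dddAAdddAdAdddAdAddAdd
[1] dddddAdddddAdddddAddAd
[2] ddddddAdddddAdddddAddA
[3] AddddddAdddddAdddddAdd
[4] dAddddddAdddddAdddddAd
[5] ddAddddddAdddddAdddddA
[6] AddAddddddAdddddAddddd
[7] dAddAddddddAdddddAdddd
[8] ddAddAddddddAdddddAddd
[9] dddAddAddddddAdddddAdd
[10] ddddAddAddddddAdddddAd
[11] dddddAddAddddddAdddddA
[12] AdddddAddAddddddAddddd
[13] dAdddddAddAddddddAdddd
[14] ddAdddddAddAddddddAddd
[15] dddAdddddAddAddddddAdd
[16] ddddAdddddAddAddddddAd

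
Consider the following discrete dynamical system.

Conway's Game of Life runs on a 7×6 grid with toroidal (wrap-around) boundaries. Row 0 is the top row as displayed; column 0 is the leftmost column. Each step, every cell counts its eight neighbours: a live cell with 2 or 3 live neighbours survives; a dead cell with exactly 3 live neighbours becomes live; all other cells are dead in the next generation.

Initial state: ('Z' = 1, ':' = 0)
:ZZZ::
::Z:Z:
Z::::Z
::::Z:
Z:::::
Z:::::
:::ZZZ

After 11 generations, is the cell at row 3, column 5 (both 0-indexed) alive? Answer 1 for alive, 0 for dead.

1

k=0  :ZZZ::
::Z:Z:
Z::::Z
::::Z:
Z:::::
Z:::::
:::ZZZ
k=1  :Z:::Z
Z:Z:ZZ
:::ZZZ
Z:::::
:::::Z
Z:::Z:
ZZ:ZZZ
k=2  ::::::
:ZZ:::
:Z:Z::
Z:::::
Z::::Z
:Z:Z::
:ZZZ::
k=3  :::Z::
:ZZ:::
ZZ::::
ZZ:::Z
ZZ:::Z
:Z:ZZ:
:Z:Z::
k=4  :Z:Z::
ZZZ:::
:::::Z
::Z:::
::::::
:Z:ZZZ
:::Z::
k=5  ZZ:Z::
ZZZ:::
Z:Z:::
::::::
::ZZZ:
::ZZZ:
Z::Z::
k=6  :::Z:Z
:::Z:Z
Z:Z:::
:ZZ:::
::Z:Z:
:Z:::Z
Z::::Z
k=7  :::::Z
Z:ZZ:Z
Z:ZZ::
::Z:::
Z:ZZ::
:Z::ZZ
:::::Z
k=8  :::::Z
Z:ZZ:Z
Z:::ZZ
::::::
Z:ZZZZ
:ZZZZZ
:::::Z
k=9  :::::Z
:Z:Z::
ZZ:ZZ:
:Z::::
Z:::::
:Z::::
::ZZ:Z
k=10  Z::Z::
:Z:Z:Z
ZZ:ZZ:
:ZZ::Z
ZZ::::
ZZZ:::
Z:Z:Z:
k=11  Z::Z::
:Z:Z:Z
:::Z::
:::ZZZ
:::::Z
::ZZ::
Z:Z:::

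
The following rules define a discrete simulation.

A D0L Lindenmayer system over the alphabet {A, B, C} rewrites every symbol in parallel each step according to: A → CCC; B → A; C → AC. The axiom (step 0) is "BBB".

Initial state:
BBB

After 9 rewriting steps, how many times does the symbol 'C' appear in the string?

t=0: BBB
t=1: AAA
t=2: CCCCCCCCC
t=3: ACACACACACACACACAC
t=4: CCCACCCCACCCCACCCCACCCCACCCCACCCCACCCCACCCCAC
t=5: ACACACCCCACACACACCCCACACACACCCCACACACACCCCACACACACCCCACACACACCCCACACACACCCCACACACACCCCACACACACCCCAC
t=6: CCCACCCCACCCCACACACACCCCACCCCACCCCACCCCACACACACCCCACCCCACC…CCCCACCCCACCCCACCCCACACACACCCCACCCCACCCCACCCCACACACACCCCAC  (len 234)
t=7: ACACACCCCACACACACCCCACACACACCCCACCCCACCCCACCCCACACACACCCCA…CACACCCCACACACACCCCACACACACCCCACCCCACCCCACCCCACACACACCCCAC  (len 531)
t=8: CCCACCCCACCCCACACACACCCCACCCCACCCCACCCCACACACACCCCACCCCACC…CACACCCCACACACACCCCACACACACCCCACCCCACCCCACCCCACACACACCCCAC  (len 1233)
t=9: ACACACCCCACACACACCCCACACACACCCCACCCCACCCCACCCCACACACACCCCA…CACACCCCACACACACCCCACACACACCCCACCCCACCCCACCCCACACACACCCCAC  (len 2826)

1953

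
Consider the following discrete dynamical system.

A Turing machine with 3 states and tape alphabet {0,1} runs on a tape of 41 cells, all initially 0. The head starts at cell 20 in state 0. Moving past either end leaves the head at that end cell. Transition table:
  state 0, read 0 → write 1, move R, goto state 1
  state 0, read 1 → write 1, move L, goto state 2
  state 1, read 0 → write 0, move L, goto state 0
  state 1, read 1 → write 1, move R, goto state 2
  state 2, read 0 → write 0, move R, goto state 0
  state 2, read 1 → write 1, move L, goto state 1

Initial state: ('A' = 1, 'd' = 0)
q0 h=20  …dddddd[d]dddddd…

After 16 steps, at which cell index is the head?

20

k=0  q0 h=20  …dddddd[d]dddddd…
k=1  q1 h=21  …dddddA[d]dddddd…
k=2  q0 h=20  …dddddd[A]dddddd…
k=3  q2 h=19  …dddddd[d]Addddd…
k=4  q0 h=20  …dddddd[A]dddddd…
k=5  q2 h=19  …dddddd[d]Addddd…
k=6  q0 h=20  …dddddd[A]dddddd…
k=7  q2 h=19  …dddddd[d]Addddd…
k=8  q0 h=20  …dddddd[A]dddddd…
k=9  q2 h=19  …dddddd[d]Addddd…
k=10  q0 h=20  …dddddd[A]dddddd…
k=11  q2 h=19  …dddddd[d]Addddd…
k=12  q0 h=20  …dddddd[A]dddddd…
k=13  q2 h=19  …dddddd[d]Addddd…
k=14  q0 h=20  …dddddd[A]dddddd…
k=15  q2 h=19  …dddddd[d]Addddd…
k=16  q0 h=20  …dddddd[A]dddddd…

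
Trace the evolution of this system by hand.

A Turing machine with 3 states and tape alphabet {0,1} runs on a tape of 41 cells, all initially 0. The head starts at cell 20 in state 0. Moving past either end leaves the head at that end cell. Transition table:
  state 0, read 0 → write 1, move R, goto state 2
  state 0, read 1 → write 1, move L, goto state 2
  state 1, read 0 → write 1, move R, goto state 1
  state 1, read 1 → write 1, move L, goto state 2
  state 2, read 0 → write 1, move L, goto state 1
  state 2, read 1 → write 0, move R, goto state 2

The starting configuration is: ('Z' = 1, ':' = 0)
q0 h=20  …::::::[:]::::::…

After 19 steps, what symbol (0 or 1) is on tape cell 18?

t=0: q0 h=20  …::::::[:]::::::…
t=1: q2 h=21  …:::::Z[:]::::::…
t=2: q1 h=20  …::::::[Z]Z:::::…
t=3: q2 h=19  …::::::[:]ZZ::::…
t=4: q1 h=18  …::::::[:]ZZZ:::…
t=5: q1 h=19  …:::::Z[Z]ZZ::::…
t=6: q2 h=18  …::::::[Z]ZZZ:::…
t=7: q2 h=19  …::::::[Z]ZZ::::…
t=8: q2 h=20  …::::::[Z]Z:::::…
t=9: q2 h=21  …::::::[Z]::::::…
t=10: q2 h=22  …::::::[:]::::::…
t=11: q1 h=21  …::::::[:]Z:::::…
t=12: q1 h=22  …:::::Z[Z]::::::…
t=13: q2 h=21  …::::::[Z]Z:::::…
t=14: q2 h=22  …::::::[Z]::::::…
t=15: q2 h=23  …::::::[:]::::::…
t=16: q1 h=22  …::::::[:]Z:::::…
t=17: q1 h=23  …:::::Z[Z]::::::…
t=18: q2 h=22  …::::::[Z]Z:::::…
t=19: q2 h=23  …::::::[Z]::::::…

0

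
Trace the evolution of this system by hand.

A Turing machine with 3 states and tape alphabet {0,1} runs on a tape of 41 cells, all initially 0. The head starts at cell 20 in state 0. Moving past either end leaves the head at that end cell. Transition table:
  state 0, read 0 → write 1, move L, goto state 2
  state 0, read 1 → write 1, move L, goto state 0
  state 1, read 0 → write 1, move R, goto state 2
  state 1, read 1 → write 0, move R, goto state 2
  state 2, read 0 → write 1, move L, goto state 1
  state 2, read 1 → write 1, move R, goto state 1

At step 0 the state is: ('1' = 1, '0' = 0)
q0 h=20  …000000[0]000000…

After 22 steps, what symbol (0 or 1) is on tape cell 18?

0) q0 h=20  …000000[0]000000…
1) q2 h=19  …000000[0]100000…
2) q1 h=18  …000000[0]110000…
3) q2 h=19  …000001[1]100000…
4) q1 h=20  …000011[1]000000…
5) q2 h=21  …000110[0]000000…
6) q1 h=20  …000011[0]100000…
7) q2 h=21  …000111[1]000000…
8) q1 h=22  …001111[0]000000…
9) q2 h=23  …011111[0]000000…
10) q1 h=22  …001111[1]100000…
11) q2 h=23  …011110[1]000000…
12) q1 h=24  …111101[0]000000…
13) q2 h=25  …111011[0]000000…
14) q1 h=24  …111101[1]100000…
15) q2 h=25  …111010[1]000000…
16) q1 h=26  …110101[0]000000…
17) q2 h=27  …101011[0]000000…
18) q1 h=26  …110101[1]100000…
19) q2 h=27  …101010[1]000000…
20) q1 h=28  …010101[0]000000…
21) q2 h=29  …101011[0]000000…
22) q1 h=28  …010101[1]100000…

1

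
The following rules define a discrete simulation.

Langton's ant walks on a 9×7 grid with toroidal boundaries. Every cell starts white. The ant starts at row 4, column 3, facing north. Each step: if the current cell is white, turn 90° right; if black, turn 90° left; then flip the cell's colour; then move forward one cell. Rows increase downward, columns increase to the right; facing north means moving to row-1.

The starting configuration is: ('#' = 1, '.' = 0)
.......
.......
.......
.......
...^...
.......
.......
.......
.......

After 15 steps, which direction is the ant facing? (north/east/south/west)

t=0: .......
.......
.......
.......
...^...
.......
.......
.......
.......
t=1: .......
.......
.......
.......
...#>..
.......
.......
.......
.......
t=2: .......
.......
.......
.......
...##..
....v..
.......
.......
.......
t=3: .......
.......
.......
.......
...##..
...<#..
.......
.......
.......
t=4: .......
.......
.......
.......
...^#..
...##..
.......
.......
.......
t=5: .......
.......
.......
.......
..<.#..
...##..
.......
.......
.......
t=6: .......
.......
.......
..^....
..#.#..
...##..
.......
.......
.......
t=7: .......
.......
.......
..#>...
..#.#..
...##..
.......
.......
.......
t=8: .......
.......
.......
..##...
..#v#..
...##..
.......
.......
.......
t=9: .......
.......
.......
..##...
..<##..
...##..
.......
.......
.......
t=10: .......
.......
.......
..##...
...##..
..v##..
.......
.......
.......
t=11: .......
.......
.......
..##...
...##..
.<###..
.......
.......
.......
t=12: .......
.......
.......
..##...
.^.##..
.####..
.......
.......
.......
t=13: .......
.......
.......
..##...
.#>##..
.####..
.......
.......
.......
t=14: .......
.......
.......
..##...
.####..
.#v##..
.......
.......
.......
t=15: .......
.......
.......
..##...
.####..
.#.>#..
.......
.......
.......

east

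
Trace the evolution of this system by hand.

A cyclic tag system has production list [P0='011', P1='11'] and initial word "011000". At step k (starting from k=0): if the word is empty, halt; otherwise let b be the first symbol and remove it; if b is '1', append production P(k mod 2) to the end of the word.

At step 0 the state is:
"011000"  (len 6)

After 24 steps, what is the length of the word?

22

k=0  "011000"  (len 6)
k=1  "11000"  (len 5)
k=2  "100011"  (len 6)
k=3  "00011011"  (len 8)
k=4  "0011011"  (len 7)
k=5  "011011"  (len 6)
k=6  "11011"  (len 5)
k=7  "1011011"  (len 7)
k=8  "01101111"  (len 8)
k=9  "1101111"  (len 7)
k=10  "10111111"  (len 8)
k=11  "0111111011"  (len 10)
k=12  "111111011"  (len 9)
k=13  "11111011011"  (len 11)
k=14  "111101101111"  (len 12)
k=15  "11101101111011"  (len 14)
k=16  "110110111101111"  (len 15)
k=17  "10110111101111011"  (len 17)
k=18  "011011110111101111"  (len 18)
k=19  "11011110111101111"  (len 17)
k=20  "101111011110111111"  (len 18)
k=21  "01111011110111111011"  (len 20)
k=22  "1111011110111111011"  (len 19)
k=23  "111011110111111011011"  (len 21)
k=24  "1101111011111101101111"  (len 22)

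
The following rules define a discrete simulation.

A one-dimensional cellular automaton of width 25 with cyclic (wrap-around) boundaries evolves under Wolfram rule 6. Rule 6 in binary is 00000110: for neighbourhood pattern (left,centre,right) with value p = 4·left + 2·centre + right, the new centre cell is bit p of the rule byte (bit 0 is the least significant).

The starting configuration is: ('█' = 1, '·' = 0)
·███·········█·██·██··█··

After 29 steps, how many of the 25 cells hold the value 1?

5

0) ·███·········█·██·██··█··
1) █···········██·······██··
2) █··········█········█···█
3) ··········██·······██··█·
4) ·········█········█···██·
5) ········██·······██··█···
6) ·······█········█···██···
7) ······██·······██··█·····
8) ·····█········█···██·····
9) ····██·······██··█·······
10) ···█········█···██·······
11) ··██·······██··█·········
12) ·█········█···██·········
13) ██·······██··█···········
14) ········█···██··········█
15) ·······██··█···········██
16) ······█···██··········█··
17) ·····██··█···········██··
18) ····█···██··········█····
19) ···██··█···········██····
20) ··█···██··········█······
21) ·██··█···········██······
22) █···██··········█········
23) █··█···········██·······█
24) ··██··········█········█·
25) ·█···········██·······██·
26) ██··········█········█···
27) ···········██·······██··█
28) ··········█········█···██
29) ·········██·······██··█··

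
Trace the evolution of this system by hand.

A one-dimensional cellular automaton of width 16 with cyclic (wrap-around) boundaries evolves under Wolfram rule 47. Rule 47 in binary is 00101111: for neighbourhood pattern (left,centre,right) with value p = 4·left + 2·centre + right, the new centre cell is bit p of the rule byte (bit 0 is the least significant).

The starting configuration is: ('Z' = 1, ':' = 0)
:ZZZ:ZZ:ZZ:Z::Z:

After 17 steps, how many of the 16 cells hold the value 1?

10

t=0: :ZZZ:ZZ:ZZ:Z::Z:
t=1: ZZ::ZZ:ZZ:ZZ:ZZ:
t=2: Z::ZZ:ZZ:ZZ:ZZ:Z
t=3: ::ZZ:ZZ:ZZ:ZZ:ZZ
t=4: :ZZ:ZZ:ZZ:ZZ:ZZ:
t=5: ZZ:ZZ:ZZ:ZZ:ZZ::
t=6: Z:ZZ:ZZ:ZZ:ZZ::Z
t=7: :ZZ:ZZ:ZZ:ZZ::ZZ
t=8: ZZ:ZZ:ZZ:ZZ::ZZ:
t=9: Z:ZZ:ZZ:ZZ::ZZ:Z
t=10: :ZZ:ZZ:ZZ::ZZ:ZZ
t=11: ZZ:ZZ:ZZ::ZZ:ZZ:
t=12: Z:ZZ:ZZ::ZZ:ZZ:Z
t=13: :ZZ:ZZ::ZZ:ZZ:ZZ
t=14: ZZ:ZZ::ZZ:ZZ:ZZ:
t=15: Z:ZZ::ZZ:ZZ:ZZ:Z
t=16: :ZZ::ZZ:ZZ:ZZ:ZZ
t=17: ZZ::ZZ:ZZ:ZZ:ZZ:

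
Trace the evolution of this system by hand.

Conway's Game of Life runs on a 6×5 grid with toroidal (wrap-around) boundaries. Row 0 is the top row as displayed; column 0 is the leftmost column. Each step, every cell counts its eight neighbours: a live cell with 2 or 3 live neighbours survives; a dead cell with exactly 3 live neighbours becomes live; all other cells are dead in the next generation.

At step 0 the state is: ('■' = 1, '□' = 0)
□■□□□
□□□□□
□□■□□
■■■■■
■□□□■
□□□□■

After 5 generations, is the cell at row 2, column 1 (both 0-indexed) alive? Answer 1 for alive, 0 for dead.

0

gen 0: □■□□□
□□□□□
□□■□□
■■■■■
■□□□■
□□□□■
gen 1: □□□□□
□□□□□
■□■□■
□□■□□
□□■□□
□□□□■
gen 2: □□□□□
□□□□□
□■□■□
□□■□□
□□□■□
□□□□□
gen 3: □□□□□
□□□□□
□□■□□
□□■■□
□□□□□
□□□□□
gen 4: □□□□□
□□□□□
□□■■□
□□■■□
□□□□□
□□□□□
gen 5: □□□□□
□□□□□
□□■■□
□□■■□
□□□□□
□□□□□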